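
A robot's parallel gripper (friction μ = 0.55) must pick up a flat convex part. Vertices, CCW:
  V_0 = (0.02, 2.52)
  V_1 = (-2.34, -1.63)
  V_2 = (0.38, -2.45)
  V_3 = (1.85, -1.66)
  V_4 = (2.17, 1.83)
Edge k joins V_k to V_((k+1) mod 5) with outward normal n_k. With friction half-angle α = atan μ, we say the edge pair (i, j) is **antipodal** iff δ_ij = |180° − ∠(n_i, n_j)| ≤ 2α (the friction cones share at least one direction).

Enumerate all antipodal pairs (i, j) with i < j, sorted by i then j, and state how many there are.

α = atan 0.55 = 28.81°;  2α = 57.62°
n_0 = (-0.8693, +0.4943)
n_1 = (-0.2886, -0.9574)
n_2 = (+0.4734, -0.8809)
n_3 = (+0.9958, -0.0913)
n_4 = (+0.3056, +0.9522)
  (0,1): δ = 77.15°  ·
  (0,2): δ = 32.12°  ✓
  (0,3): δ = 24.39°  ✓
  (0,4): δ = 101.83°  ·
  (1,2): δ = 134.97°  ·
  (1,3): δ = 78.46°  ·
  (1,4): δ = 1.02°  ✓
  (2,3): δ = 123.49°  ·
  (2,4): δ = 46.05°  ✓
  (3,4): δ = 102.55°  ·
antipodal pairs: 4

count = 4; pairs: (0,2), (0,3), (1,4), (2,4)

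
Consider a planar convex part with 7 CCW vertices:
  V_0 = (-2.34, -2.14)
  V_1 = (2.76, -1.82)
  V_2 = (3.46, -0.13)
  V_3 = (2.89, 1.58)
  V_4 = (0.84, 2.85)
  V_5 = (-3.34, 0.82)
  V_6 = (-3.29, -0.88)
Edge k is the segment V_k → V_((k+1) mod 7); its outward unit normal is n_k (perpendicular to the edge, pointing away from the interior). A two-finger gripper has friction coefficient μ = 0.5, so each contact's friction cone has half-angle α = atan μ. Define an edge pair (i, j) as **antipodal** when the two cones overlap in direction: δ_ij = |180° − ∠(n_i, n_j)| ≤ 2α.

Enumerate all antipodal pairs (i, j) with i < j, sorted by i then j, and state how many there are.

α = atan 0.5 = 26.57°;  2α = 53.13°
n_0 = (+0.0626, -0.9980)
n_1 = (+0.9239, -0.3827)
n_2 = (+0.9487, +0.3162)
n_3 = (+0.5266, +0.8501)
n_4 = (-0.4369, +0.8995)
n_5 = (-0.9996, -0.0294)
n_6 = (-0.7985, -0.6020)
  (0,1): δ = 116.09°  ·
  (0,2): δ = 75.16°  ·
  (0,3): δ = 35.37°  ✓
  (0,4): δ = 22.31°  ✓
  (0,5): δ = 88.09°  ·
  (0,6): δ = 123.42°  ·
  (1,2): δ = 139.07°  ·
  (1,3): δ = 99.28°  ·
  (1,4): δ = 41.60°  ✓
  (1,5): δ = 24.18°  ✓
  (1,6): δ = 59.51°  ·
  (2,3): δ = 140.21°  ·
  (2,4): δ = 82.53°  ·
  (2,5): δ = 16.75°  ✓
  (2,6): δ = 18.58°  ✓
  (3,4): δ = 122.32°  ·
  (3,5): δ = 56.54°  ·
  (3,6): δ = 21.21°  ✓
  (4,5): δ = 114.22°  ·
  (4,6): δ = 78.89°  ·
  (5,6): δ = 144.67°  ·
antipodal pairs: 7

count = 7; pairs: (0,3), (0,4), (1,4), (1,5), (2,5), (2,6), (3,6)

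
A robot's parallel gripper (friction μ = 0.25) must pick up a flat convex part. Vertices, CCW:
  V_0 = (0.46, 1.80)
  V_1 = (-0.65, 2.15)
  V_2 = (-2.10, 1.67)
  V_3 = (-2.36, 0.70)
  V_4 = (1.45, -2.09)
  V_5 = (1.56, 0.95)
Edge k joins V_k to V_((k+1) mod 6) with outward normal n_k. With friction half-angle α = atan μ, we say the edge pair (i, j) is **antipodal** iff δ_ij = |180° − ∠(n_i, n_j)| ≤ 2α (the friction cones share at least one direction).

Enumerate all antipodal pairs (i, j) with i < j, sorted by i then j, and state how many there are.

count = 3; pairs: (0,3), (2,4), (3,5)

α = atan 0.25 = 14.04°;  2α = 28.07°
n_0 = (+0.3007, +0.9537)
n_1 = (-0.3143, +0.9493)
n_2 = (-0.9659, +0.2589)
n_3 = (-0.5908, -0.8068)
n_4 = (+0.9993, -0.0362)
n_5 = (+0.6114, +0.7913)
  (0,1): δ = 144.18°  ·
  (0,2): δ = 87.50°  ·
  (0,3): δ = 18.71°  ✓
  (0,4): δ = 105.43°  ·
  (0,5): δ = 159.81°  ·
  (1,2): δ = 123.32°  ·
  (1,3): δ = 54.53°  ·
  (1,4): δ = 69.61°  ·
  (1,5): δ = 123.99°  ·
  (2,3): δ = 111.21°  ·
  (2,4): δ = 12.93°  ✓
  (2,5): δ = 67.31°  ·
  (3,4): δ = 55.86°  ·
  (3,5): δ = 1.48°  ✓
  (4,5): δ = 125.62°  ·
antipodal pairs: 3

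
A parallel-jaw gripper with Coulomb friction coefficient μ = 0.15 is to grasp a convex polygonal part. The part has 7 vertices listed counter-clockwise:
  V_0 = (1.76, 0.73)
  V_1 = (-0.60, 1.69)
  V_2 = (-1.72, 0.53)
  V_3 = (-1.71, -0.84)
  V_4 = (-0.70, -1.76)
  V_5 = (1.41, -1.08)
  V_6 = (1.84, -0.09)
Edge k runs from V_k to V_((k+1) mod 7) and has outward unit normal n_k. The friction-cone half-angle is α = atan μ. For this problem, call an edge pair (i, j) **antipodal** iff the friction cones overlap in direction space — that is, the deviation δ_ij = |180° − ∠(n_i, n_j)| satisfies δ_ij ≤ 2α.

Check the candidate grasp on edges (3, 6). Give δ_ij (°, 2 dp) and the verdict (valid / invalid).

α = atan 0.15 = 8.53°;  2α = 17.06°
edge 3: e_3 = (+1.01, -0.92);  n_3 = (-0.6734, -0.7393)
edge 6: e_6 = (-0.08, +0.82);  n_6 = (+0.9953, +0.0971)
∠(n_3, n_6) = 137.90°
δ = |180° − 137.90°| = 42.10°
42.10° > 2α = 17.06°  →  invalid

δ = 42.10°, invalid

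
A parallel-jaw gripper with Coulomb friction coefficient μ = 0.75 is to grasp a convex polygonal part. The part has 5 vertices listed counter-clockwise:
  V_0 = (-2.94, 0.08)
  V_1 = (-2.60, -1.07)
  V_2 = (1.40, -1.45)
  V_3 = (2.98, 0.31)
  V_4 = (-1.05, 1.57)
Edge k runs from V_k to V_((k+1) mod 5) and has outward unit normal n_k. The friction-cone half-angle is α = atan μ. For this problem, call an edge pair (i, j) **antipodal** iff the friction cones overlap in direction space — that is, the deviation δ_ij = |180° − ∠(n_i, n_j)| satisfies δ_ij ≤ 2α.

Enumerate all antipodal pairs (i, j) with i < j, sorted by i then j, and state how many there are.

count = 6; pairs: (0,2), (0,3), (1,3), (1,4), (2,3), (2,4)

α = atan 0.75 = 36.87°;  2α = 73.74°
n_0 = (-0.9590, -0.2835)
n_1 = (-0.0946, -0.9955)
n_2 = (+0.7441, -0.6680)
n_3 = (+0.2984, +0.9544)
n_4 = (-0.6191, +0.7853)
  (0,1): δ = 111.90°  ·
  (0,2): δ = 58.39°  ✓
  (0,3): δ = 56.17°  ✓
  (0,4): δ = 111.78°  ·
  (1,2): δ = 126.49°  ·
  (1,3): δ = 11.94°  ✓
  (1,4): δ = 43.68°  ✓
  (2,3): δ = 65.45°  ✓
  (2,4): δ = 9.83°  ✓
  (3,4): δ = 124.39°  ·
antipodal pairs: 6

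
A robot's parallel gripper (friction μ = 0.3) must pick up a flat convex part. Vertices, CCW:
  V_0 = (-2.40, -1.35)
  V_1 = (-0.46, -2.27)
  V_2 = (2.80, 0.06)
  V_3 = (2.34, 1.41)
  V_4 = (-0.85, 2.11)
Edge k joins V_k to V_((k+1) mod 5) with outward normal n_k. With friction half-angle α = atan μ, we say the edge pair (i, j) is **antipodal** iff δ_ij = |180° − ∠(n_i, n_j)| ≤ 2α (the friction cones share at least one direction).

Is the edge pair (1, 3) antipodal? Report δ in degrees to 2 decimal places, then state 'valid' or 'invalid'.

δ = 47.93°, invalid

α = atan 0.3 = 16.70°;  2α = 33.40°
edge 1: e_1 = (+3.26, +2.33);  n_1 = (+0.5815, -0.8136)
edge 3: e_3 = (-3.19, +0.70);  n_3 = (+0.2143, +0.9768)
∠(n_1, n_3) = 132.07°
δ = |180° − 132.07°| = 47.93°
47.93° > 2α = 33.40°  →  invalid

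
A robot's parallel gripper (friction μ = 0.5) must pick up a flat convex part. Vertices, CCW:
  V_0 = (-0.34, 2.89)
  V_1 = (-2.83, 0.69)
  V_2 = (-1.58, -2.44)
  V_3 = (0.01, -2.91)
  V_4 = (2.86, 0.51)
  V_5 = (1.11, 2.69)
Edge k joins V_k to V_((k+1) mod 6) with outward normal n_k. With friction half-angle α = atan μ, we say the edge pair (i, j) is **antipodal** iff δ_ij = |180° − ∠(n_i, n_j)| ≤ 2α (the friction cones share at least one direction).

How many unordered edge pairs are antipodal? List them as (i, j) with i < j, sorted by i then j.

count = 4; pairs: (0,3), (1,4), (2,4), (2,5)

α = atan 0.5 = 26.57°;  2α = 53.13°
n_0 = (-0.6621, +0.7494)
n_1 = (-0.9287, -0.3709)
n_2 = (-0.2835, -0.9590)
n_3 = (+0.7682, -0.6402)
n_4 = (+0.7798, +0.6260)
n_5 = (+0.1366, +0.9906)
  (0,1): δ = 109.69°  ·
  (0,2): δ = 57.93°  ·
  (0,3): δ = 8.73°  ✓
  (0,4): δ = 87.29°  ·
  (0,5): δ = 130.68°  ·
  (1,2): δ = 128.24°  ·
  (1,3): δ = 61.58°  ·
  (1,4): δ = 16.99°  ✓
  (1,5): δ = 60.38°  ·
  (2,3): δ = 113.34°  ·
  (2,4): δ = 34.78°  ✓
  (2,5): δ = 8.61°  ✓
  (3,4): δ = 101.44°  ·
  (3,5): δ = 58.05°  ·
  (4,5): δ = 136.61°  ·
antipodal pairs: 4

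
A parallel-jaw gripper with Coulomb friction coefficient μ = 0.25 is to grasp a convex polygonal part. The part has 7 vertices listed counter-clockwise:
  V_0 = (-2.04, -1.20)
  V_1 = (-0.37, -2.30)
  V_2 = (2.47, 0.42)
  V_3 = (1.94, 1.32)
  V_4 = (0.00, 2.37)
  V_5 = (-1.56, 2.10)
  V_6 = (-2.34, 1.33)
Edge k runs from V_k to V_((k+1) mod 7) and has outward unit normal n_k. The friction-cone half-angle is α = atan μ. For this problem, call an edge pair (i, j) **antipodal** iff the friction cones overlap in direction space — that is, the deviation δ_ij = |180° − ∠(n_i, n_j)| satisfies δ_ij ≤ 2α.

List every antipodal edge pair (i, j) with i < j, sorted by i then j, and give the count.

α = atan 0.25 = 14.04°;  2α = 28.07°
n_0 = (-0.5501, -0.8351)
n_1 = (+0.6917, -0.7222)
n_2 = (+0.8617, +0.5074)
n_3 = (+0.4760, +0.8795)
n_4 = (-0.1705, +0.9854)
n_5 = (-0.7025, +0.7117)
n_6 = (-0.9930, -0.1178)
  (0,1): δ = 102.86°  ·
  (0,2): δ = 26.13°  ✓
  (0,3): δ = 4.95°  ✓
  (0,4): δ = 43.19°  ·
  (0,5): δ = 78.00°  ·
  (0,6): δ = 130.13°  ·
  (1,2): δ = 103.27°  ·
  (1,3): δ = 72.19°  ·
  (1,4): δ = 33.94°  ·
  (1,5): δ = 0.87°  ✓
  (1,6): δ = 53.00°  ·
  (2,3): δ = 148.92°  ·
  (2,4): δ = 110.67°  ·
  (2,5): δ = 75.86°  ·
  (2,6): δ = 23.73°  ✓
  (3,4): δ = 141.76°  ·
  (3,5): δ = 106.95°  ·
  (3,6): δ = 54.81°  ·
  (4,5): δ = 145.19°  ·
  (4,6): δ = 93.06°  ·
  (5,6): δ = 127.87°  ·
antipodal pairs: 4

count = 4; pairs: (0,2), (0,3), (1,5), (2,6)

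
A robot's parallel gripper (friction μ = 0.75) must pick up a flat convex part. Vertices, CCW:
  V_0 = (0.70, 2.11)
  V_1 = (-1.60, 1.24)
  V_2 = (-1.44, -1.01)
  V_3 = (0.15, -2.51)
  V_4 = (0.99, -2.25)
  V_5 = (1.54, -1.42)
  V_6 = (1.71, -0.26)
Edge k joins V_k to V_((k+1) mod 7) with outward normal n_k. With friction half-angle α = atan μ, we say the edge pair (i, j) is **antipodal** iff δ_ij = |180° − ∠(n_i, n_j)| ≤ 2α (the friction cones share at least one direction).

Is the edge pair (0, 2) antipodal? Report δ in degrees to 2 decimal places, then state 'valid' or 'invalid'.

α = atan 0.75 = 36.87°;  2α = 73.74°
edge 0: e_0 = (-2.30, -0.87);  n_0 = (-0.3538, +0.9353)
edge 2: e_2 = (+1.59, -1.50);  n_2 = (-0.6862, -0.7274)
∠(n_0, n_2) = 115.95°
δ = |180° − 115.95°| = 64.05°
64.05° ≤ 2α = 73.74°  →  valid

δ = 64.05°, valid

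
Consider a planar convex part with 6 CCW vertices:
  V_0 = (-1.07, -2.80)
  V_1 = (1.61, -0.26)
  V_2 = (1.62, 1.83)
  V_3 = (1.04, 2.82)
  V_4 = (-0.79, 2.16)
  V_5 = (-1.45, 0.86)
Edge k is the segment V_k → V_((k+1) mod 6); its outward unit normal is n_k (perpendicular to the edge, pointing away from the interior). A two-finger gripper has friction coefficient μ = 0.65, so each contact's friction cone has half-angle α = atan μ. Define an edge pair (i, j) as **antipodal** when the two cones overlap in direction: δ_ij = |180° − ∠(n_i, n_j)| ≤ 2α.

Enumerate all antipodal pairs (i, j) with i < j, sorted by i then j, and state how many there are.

count = 7; pairs: (0,3), (0,4), (0,5), (1,4), (1,5), (2,4), (2,5)

α = atan 0.65 = 33.02°;  2α = 66.05°
n_0 = (+0.6879, -0.7258)
n_1 = (+1.0000, -0.0048)
n_2 = (+0.8628, +0.5055)
n_3 = (-0.3393, +0.9407)
n_4 = (-0.8917, +0.4527)
n_5 = (-0.9947, -0.1033)
  (0,1): δ = 133.74°  ·
  (0,2): δ = 103.10°  ·
  (0,3): δ = 23.63°  ✓
  (0,4): δ = 19.62°  ✓
  (0,5): δ = 52.46°  ✓
  (1,2): δ = 149.36°  ·
  (1,3): δ = 69.89°  ·
  (1,4): δ = 26.64°  ✓
  (1,5): δ = 6.20°  ✓
  (2,3): δ = 100.53°  ·
  (2,4): δ = 57.28°  ✓
  (2,5): δ = 24.44°  ✓
  (3,4): δ = 136.75°  ·
  (3,5): δ = 103.90°  ·
  (4,5): δ = 147.16°  ·
antipodal pairs: 7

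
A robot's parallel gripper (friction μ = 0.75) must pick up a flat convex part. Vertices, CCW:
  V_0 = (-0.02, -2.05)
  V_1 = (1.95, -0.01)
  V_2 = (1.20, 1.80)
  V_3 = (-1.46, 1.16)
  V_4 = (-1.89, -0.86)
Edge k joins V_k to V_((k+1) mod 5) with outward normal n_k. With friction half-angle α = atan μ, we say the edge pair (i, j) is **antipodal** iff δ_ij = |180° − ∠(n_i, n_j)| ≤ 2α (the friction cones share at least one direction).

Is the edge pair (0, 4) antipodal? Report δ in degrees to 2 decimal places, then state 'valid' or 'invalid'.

α = atan 0.75 = 36.87°;  2α = 73.74°
edge 0: e_0 = (+1.97, +2.04);  n_0 = (+0.7193, -0.6947)
edge 4: e_4 = (+1.87, -1.19);  n_4 = (-0.5369, -0.8437)
∠(n_0, n_4) = 78.47°
δ = |180° − 78.47°| = 101.53°
101.53° > 2α = 73.74°  →  invalid

δ = 101.53°, invalid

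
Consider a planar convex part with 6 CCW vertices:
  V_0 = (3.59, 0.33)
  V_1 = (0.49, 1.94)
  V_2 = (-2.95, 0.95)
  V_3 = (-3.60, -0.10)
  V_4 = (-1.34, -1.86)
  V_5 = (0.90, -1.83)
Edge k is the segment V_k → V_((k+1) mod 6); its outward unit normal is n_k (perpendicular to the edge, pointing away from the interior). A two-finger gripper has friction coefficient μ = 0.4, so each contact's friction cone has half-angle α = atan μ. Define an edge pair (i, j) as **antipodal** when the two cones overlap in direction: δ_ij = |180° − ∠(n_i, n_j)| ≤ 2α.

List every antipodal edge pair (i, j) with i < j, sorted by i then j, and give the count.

count = 5; pairs: (0,3), (0,4), (1,4), (1,5), (2,5)

α = atan 0.4 = 21.80°;  2α = 43.60°
n_0 = (+0.4609, +0.8875)
n_1 = (-0.2766, +0.9610)
n_2 = (-0.8503, +0.5264)
n_3 = (-0.6144, -0.7890)
n_4 = (+0.0134, -0.9999)
n_5 = (+0.6261, -0.7797)
  (0,1): δ = 136.50°  ·
  (0,2): δ = 94.31°  ·
  (0,3): δ = 10.46°  ✓
  (0,4): δ = 28.21°  ✓
  (0,5): δ = 66.21°  ·
  (1,2): δ = 137.81°  ·
  (1,3): δ = 53.97°  ·
  (1,4): δ = 15.29°  ✓
  (1,5): δ = 22.71°  ✓
  (2,3): δ = 96.15°  ·
  (2,4): δ = 57.47°  ·
  (2,5): δ = 19.48°  ✓
  (3,4): δ = 141.32°  ·
  (3,5): δ = 103.33°  ·
  (4,5): δ = 142.00°  ·
antipodal pairs: 5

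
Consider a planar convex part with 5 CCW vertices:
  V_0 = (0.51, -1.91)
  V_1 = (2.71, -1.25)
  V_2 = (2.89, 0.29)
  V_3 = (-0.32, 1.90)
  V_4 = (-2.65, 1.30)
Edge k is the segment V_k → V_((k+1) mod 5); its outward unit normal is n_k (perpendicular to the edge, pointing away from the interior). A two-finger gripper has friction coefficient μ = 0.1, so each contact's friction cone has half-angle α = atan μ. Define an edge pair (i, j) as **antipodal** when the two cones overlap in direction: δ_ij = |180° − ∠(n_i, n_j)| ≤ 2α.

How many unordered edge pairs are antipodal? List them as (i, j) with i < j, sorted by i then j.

count = 1; pairs: (0,3)

α = atan 0.1 = 5.71°;  2α = 11.42°
n_0 = (+0.2873, -0.9578)
n_1 = (+0.9932, -0.1161)
n_2 = (+0.4483, +0.8939)
n_3 = (-0.2494, +0.9684)
n_4 = (-0.7126, -0.7015)
  (0,1): δ = 113.37°  ·
  (0,2): δ = 43.34°  ·
  (0,3): δ = 2.26°  ✓
  (0,4): δ = 117.85°  ·
  (1,2): δ = 109.97°  ·
  (1,3): δ = 68.89°  ·
  (1,4): δ = 51.22°  ·
  (2,3): δ = 138.92°  ·
  (2,4): δ = 18.81°  ·
  (3,4): δ = 59.89°  ·
antipodal pairs: 1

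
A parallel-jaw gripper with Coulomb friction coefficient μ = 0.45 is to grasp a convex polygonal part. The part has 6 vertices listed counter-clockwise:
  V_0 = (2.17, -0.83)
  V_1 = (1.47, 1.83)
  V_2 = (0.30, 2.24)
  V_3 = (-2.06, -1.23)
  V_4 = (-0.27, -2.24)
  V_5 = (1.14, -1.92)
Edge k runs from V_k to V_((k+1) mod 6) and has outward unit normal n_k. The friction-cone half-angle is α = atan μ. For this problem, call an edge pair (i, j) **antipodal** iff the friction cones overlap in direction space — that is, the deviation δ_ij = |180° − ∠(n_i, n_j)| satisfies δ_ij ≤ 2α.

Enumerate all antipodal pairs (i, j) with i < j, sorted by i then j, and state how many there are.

α = atan 0.45 = 24.23°;  2α = 48.46°
n_0 = (+0.9671, +0.2545)
n_1 = (+0.3307, +0.9437)
n_2 = (-0.8269, +0.5624)
n_3 = (-0.4914, -0.8709)
n_4 = (+0.2213, -0.9752)
n_5 = (+0.7268, -0.6868)
  (0,1): δ = 124.06°  ·
  (0,2): δ = 48.96°  ·
  (0,3): δ = 45.82°  ✓
  (0,4): δ = 88.04°  ·
  (0,5): δ = 121.88°  ·
  (1,2): δ = 104.91°  ·
  (1,3): δ = 10.12°  ✓
  (1,4): δ = 32.10°  ✓
  (1,5): δ = 65.93°  ·
  (2,3): δ = 85.21°  ·
  (2,4): δ = 42.99°  ✓
  (2,5): δ = 9.16°  ✓
  (3,4): δ = 137.78°  ·
  (3,5): δ = 103.95°  ·
  (4,5): δ = 146.17°  ·
antipodal pairs: 5

count = 5; pairs: (0,3), (1,3), (1,4), (2,4), (2,5)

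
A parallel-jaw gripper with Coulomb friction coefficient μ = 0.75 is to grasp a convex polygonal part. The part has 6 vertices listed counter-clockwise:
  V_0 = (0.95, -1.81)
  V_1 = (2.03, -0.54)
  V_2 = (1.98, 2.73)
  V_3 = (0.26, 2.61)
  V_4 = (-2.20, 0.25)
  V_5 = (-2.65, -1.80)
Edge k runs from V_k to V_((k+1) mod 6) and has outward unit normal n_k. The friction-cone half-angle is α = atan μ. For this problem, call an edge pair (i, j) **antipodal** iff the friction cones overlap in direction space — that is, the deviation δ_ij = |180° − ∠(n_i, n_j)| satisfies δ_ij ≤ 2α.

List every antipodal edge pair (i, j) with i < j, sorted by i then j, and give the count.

count = 7; pairs: (0,2), (0,3), (0,4), (1,3), (1,4), (2,5), (3,5)

α = atan 0.75 = 36.87°;  2α = 73.74°
n_0 = (+0.7618, -0.6478)
n_1 = (+0.9999, +0.0153)
n_2 = (-0.0696, +0.9976)
n_3 = (-0.6923, +0.7216)
n_4 = (-0.9767, +0.2144)
n_5 = (-0.0028, -1.0000)
  (0,1): δ = 138.75°  ·
  (0,2): δ = 45.63°  ✓
  (0,3): δ = 5.81°  ✓
  (0,4): δ = 28.00°  ✓
  (0,5): δ = 130.22°  ·
  (1,2): δ = 86.89°  ·
  (1,3): δ = 47.06°  ✓
  (1,4): δ = 13.26°  ✓
  (1,5): δ = 88.96°  ·
  (2,3): δ = 140.18°  ·
  (2,4): δ = 106.37°  ·
  (2,5): δ = 4.15°  ✓
  (3,4): δ = 146.19°  ·
  (3,5): δ = 43.97°  ✓
  (4,5): δ = 77.78°  ·
antipodal pairs: 7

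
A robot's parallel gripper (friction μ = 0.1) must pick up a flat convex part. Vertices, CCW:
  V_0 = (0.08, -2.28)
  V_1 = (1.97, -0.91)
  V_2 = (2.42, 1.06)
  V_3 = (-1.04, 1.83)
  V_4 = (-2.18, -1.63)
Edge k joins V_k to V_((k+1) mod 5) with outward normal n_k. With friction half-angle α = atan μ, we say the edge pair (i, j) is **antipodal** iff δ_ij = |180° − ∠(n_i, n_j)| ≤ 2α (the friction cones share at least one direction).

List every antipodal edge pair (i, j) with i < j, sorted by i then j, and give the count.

count = 2; pairs: (1,3), (2,4)

α = atan 0.1 = 5.71°;  2α = 11.42°
n_0 = (+0.5869, -0.8097)
n_1 = (+0.9749, -0.2227)
n_2 = (+0.2172, +0.9761)
n_3 = (-0.9498, +0.3129)
n_4 = (-0.2764, -0.9610)
  (0,1): δ = 138.80°  ·
  (0,2): δ = 48.48°  ·
  (0,3): δ = 35.83°  ·
  (0,4): δ = 128.02°  ·
  (1,2): δ = 89.68°  ·
  (1,3): δ = 5.37°  ✓
  (1,4): δ = 86.82°  ·
  (2,3): δ = 95.69°  ·
  (2,4): δ = 3.50°  ✓
  (3,4): δ = 87.81°  ·
antipodal pairs: 2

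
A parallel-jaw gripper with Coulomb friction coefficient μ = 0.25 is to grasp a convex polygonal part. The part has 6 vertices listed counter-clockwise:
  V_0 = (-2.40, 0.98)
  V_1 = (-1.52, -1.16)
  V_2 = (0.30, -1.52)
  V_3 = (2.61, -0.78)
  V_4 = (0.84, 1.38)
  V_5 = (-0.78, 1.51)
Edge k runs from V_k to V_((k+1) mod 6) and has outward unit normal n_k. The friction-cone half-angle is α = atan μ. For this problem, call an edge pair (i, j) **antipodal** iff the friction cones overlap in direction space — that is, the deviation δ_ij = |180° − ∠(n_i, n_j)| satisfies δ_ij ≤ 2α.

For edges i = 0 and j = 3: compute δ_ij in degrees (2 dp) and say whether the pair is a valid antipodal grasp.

δ = 16.98°, valid

α = atan 0.25 = 14.04°;  2α = 28.07°
edge 0: e_0 = (+0.88, -2.14);  n_0 = (-0.9249, -0.3803)
edge 3: e_3 = (-1.77, +2.16);  n_3 = (+0.7735, +0.6338)
∠(n_0, n_3) = 163.02°
δ = |180° − 163.02°| = 16.98°
16.98° ≤ 2α = 28.07°  →  valid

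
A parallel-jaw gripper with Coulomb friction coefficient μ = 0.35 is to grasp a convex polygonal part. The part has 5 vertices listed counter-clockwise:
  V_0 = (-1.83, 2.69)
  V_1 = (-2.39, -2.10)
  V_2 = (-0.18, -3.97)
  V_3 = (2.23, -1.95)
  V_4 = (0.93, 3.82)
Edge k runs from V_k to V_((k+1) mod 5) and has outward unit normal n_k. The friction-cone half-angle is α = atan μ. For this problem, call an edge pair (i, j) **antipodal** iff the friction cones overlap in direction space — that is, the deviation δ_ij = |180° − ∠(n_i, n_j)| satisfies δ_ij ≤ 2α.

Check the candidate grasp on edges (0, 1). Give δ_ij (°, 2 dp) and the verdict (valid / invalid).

δ = 123.57°, invalid

α = atan 0.35 = 19.29°;  2α = 38.58°
edge 0: e_0 = (-0.56, -4.79);  n_0 = (-0.9932, +0.1161)
edge 1: e_1 = (+2.21, -1.87);  n_1 = (-0.6459, -0.7634)
∠(n_0, n_1) = 56.43°
δ = |180° − 56.43°| = 123.57°
123.57° > 2α = 38.58°  →  invalid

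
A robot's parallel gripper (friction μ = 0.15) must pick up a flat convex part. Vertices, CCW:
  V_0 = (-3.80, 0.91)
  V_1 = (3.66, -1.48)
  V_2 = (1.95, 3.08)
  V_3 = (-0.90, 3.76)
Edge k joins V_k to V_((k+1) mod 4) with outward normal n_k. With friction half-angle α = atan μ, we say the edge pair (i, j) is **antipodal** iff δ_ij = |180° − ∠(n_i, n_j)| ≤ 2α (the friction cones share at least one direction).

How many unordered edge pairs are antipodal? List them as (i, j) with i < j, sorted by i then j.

count = 1; pairs: (0,2)

α = atan 0.15 = 8.53°;  2α = 17.06°
n_0 = (-0.3051, -0.9523)
n_1 = (+0.9363, +0.3511)
n_2 = (+0.2321, +0.9727)
n_3 = (-0.7009, +0.7132)
  (0,1): δ = 51.68°  ·
  (0,2): δ = 4.34°  ✓
  (0,3): δ = 62.27°  ·
  (1,2): δ = 123.98°  ·
  (1,3): δ = 66.05°  ·
  (2,3): δ = 122.08°  ·
antipodal pairs: 1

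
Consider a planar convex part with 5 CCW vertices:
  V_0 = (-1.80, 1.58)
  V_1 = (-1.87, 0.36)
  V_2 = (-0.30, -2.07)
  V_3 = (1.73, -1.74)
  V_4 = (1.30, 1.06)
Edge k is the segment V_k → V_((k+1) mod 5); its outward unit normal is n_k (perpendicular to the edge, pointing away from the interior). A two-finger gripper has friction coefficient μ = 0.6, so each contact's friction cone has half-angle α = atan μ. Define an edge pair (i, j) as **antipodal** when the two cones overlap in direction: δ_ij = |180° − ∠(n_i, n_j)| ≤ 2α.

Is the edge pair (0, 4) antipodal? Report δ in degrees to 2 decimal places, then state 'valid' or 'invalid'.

α = atan 0.6 = 30.96°;  2α = 61.93°
edge 0: e_0 = (-0.07, -1.22);  n_0 = (-0.9984, +0.0573)
edge 4: e_4 = (-3.10, +0.52);  n_4 = (+0.1654, +0.9862)
∠(n_0, n_4) = 96.24°
δ = |180° − 96.24°| = 83.76°
83.76° > 2α = 61.93°  →  invalid

δ = 83.76°, invalid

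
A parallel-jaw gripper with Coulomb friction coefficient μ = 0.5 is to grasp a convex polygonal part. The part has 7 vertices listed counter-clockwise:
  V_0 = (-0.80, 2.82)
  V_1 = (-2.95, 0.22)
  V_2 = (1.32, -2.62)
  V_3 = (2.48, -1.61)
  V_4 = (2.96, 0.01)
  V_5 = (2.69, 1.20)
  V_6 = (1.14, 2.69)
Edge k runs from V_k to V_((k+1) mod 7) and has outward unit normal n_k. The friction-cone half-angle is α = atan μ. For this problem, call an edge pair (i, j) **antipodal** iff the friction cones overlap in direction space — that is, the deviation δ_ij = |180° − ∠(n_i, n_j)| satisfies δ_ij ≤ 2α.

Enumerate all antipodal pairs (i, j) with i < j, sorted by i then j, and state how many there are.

count = 7; pairs: (0,2), (0,3), (0,4), (1,4), (1,5), (1,6), (2,6)

α = atan 0.5 = 26.57°;  2α = 53.13°
n_0 = (-0.7706, +0.6373)
n_1 = (-0.5538, -0.8326)
n_2 = (+0.6567, -0.7542)
n_3 = (+0.9588, -0.2841)
n_4 = (+0.9752, +0.2213)
n_5 = (+0.6930, +0.7209)
n_6 = (+0.0669, +0.9978)
  (0,1): δ = 84.04°  ·
  (0,2): δ = 9.37°  ✓
  (0,3): δ = 23.08°  ✓
  (0,4): δ = 52.37°  ✓
  (0,5): δ = 85.72°  ·
  (0,6): δ = 125.75°  ·
  (1,2): δ = 105.33°  ·
  (1,3): δ = 72.88°  ·
  (1,4): δ = 43.59°  ✓
  (1,5): δ = 10.24°  ✓
  (1,6): δ = 29.79°  ✓
  (2,3): δ = 147.55°  ·
  (2,4): δ = 118.26°  ·
  (2,5): δ = 84.92°  ·
  (2,6): δ = 44.88°  ✓
  (3,4): δ = 150.71°  ·
  (3,5): δ = 117.36°  ·
  (3,6): δ = 77.33°  ·
  (4,5): δ = 146.65°  ·
  (4,6): δ = 106.62°  ·
  (5,6): δ = 139.96°  ·
antipodal pairs: 7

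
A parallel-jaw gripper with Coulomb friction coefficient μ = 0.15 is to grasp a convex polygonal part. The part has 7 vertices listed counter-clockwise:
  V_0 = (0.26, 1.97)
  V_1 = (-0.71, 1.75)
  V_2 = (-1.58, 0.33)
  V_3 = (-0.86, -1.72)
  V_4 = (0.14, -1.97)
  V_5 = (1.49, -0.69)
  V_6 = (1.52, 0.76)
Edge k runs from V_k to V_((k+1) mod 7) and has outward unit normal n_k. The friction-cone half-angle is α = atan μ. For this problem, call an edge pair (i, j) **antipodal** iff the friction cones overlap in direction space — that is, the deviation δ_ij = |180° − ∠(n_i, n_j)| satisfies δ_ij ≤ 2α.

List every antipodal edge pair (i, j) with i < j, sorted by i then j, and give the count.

α = atan 0.15 = 8.53°;  2α = 17.06°
n_0 = (-0.2212, +0.9752)
n_1 = (-0.8527, +0.5224)
n_2 = (-0.9435, -0.3314)
n_3 = (-0.2425, -0.9701)
n_4 = (+0.6880, -0.7257)
n_5 = (+0.9998, -0.0207)
n_6 = (+0.6927, +0.7213)
  (0,1): δ = 134.27°  ·
  (0,2): δ = 83.43°  ·
  (0,3): δ = 26.81°  ·
  (0,4): δ = 30.70°  ·
  (0,5): δ = 76.04°  ·
  (0,6): δ = 123.38°  ·
  (1,2): δ = 129.15°  ·
  (1,3): δ = 72.54°  ·
  (1,4): δ = 15.03°  ✓
  (1,5): δ = 30.31°  ·
  (1,6): δ = 77.65°  ·
  (2,3): δ = 123.39°  ·
  (2,4): δ = 65.88°  ·
  (2,5): δ = 20.54°  ·
  (2,6): δ = 26.81°  ·
  (3,4): δ = 122.49°  ·
  (3,5): δ = 77.15°  ·
  (3,6): δ = 29.80°  ·
  (4,5): δ = 134.66°  ·
  (4,6): δ = 87.32°  ·
  (5,6): δ = 132.66°  ·
antipodal pairs: 1

count = 1; pairs: (1,4)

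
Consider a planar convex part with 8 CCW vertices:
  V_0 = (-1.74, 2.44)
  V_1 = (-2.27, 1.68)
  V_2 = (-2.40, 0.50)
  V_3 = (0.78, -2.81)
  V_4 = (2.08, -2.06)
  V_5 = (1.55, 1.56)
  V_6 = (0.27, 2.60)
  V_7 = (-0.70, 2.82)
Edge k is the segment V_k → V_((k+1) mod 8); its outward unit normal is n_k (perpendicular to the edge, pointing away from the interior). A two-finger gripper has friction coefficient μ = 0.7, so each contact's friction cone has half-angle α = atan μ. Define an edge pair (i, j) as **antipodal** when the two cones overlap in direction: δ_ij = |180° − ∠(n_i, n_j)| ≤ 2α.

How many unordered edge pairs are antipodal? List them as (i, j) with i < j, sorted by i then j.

count = 12; pairs: (0,3), (0,4), (1,3), (1,4), (1,5), (2,4), (2,5), (2,6), (2,7), (3,5), (3,6), (3,7)

α = atan 0.7 = 34.99°;  2α = 69.98°
n_0 = (-0.8202, +0.5720)
n_1 = (-0.9940, +0.1095)
n_2 = (-0.7211, -0.6928)
n_3 = (+0.4997, -0.8662)
n_4 = (+0.9895, +0.1449)
n_5 = (+0.6306, +0.7761)
n_6 = (+0.2212, +0.9752)
n_7 = (-0.3432, +0.9393)
  (0,1): δ = 151.40°  ·
  (0,2): δ = 101.26°  ·
  (0,3): δ = 25.13°  ✓
  (0,4): δ = 43.22°  ✓
  (0,5): δ = 85.80°  ·
  (0,6): δ = 112.11°  ·
  (0,7): δ = 144.96°  ·
  (1,2): δ = 129.86°  ·
  (1,3): δ = 53.73°  ✓
  (1,4): δ = 14.62°  ✓
  (1,5): δ = 57.19°  ✓
  (1,6): δ = 83.51°  ·
  (1,7): δ = 116.36°  ·
  (2,3): δ = 103.87°  ·
  (2,4): δ = 35.52°  ✓
  (2,5): δ = 7.05°  ✓
  (2,6): δ = 33.37°  ✓
  (2,7): δ = 66.22°  ✓
  (3,4): δ = 111.65°  ·
  (3,5): δ = 69.08°  ✓
  (3,6): δ = 42.76°  ✓
  (3,7): δ = 9.91°  ✓
  (4,5): δ = 137.42°  ·
  (4,6): δ = 111.11°  ·
  (4,7): δ = 78.26°  ·
  (5,6): δ = 153.68°  ·
  (5,7): δ = 120.83°  ·
  (6,7): δ = 147.15°  ·
antipodal pairs: 12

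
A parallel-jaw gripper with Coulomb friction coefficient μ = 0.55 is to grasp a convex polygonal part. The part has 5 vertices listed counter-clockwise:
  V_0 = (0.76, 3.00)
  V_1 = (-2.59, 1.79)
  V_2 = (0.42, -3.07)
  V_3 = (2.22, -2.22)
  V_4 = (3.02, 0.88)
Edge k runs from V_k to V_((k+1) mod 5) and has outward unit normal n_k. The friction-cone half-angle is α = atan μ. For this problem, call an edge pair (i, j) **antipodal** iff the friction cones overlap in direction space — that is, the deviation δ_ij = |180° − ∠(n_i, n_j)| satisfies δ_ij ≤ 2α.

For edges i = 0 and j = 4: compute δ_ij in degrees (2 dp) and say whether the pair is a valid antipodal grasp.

α = atan 0.55 = 28.81°;  2α = 57.62°
edge 0: e_0 = (-3.35, -1.21);  n_0 = (-0.3397, +0.9405)
edge 4: e_4 = (-2.26, +2.12);  n_4 = (+0.6842, +0.7293)
∠(n_0, n_4) = 63.03°
δ = |180° − 63.03°| = 116.97°
116.97° > 2α = 57.62°  →  invalid

δ = 116.97°, invalid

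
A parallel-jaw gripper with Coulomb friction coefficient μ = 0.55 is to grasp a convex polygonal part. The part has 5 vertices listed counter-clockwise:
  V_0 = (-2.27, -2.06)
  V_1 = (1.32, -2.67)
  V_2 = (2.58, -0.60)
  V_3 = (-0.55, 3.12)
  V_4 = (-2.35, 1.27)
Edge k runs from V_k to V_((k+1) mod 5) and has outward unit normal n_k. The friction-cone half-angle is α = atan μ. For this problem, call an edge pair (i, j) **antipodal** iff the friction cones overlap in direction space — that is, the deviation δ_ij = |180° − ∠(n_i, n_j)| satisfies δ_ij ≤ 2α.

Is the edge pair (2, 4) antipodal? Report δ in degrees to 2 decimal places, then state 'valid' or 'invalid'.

δ = 38.70°, valid

α = atan 0.55 = 28.81°;  2α = 57.62°
edge 2: e_2 = (-3.13, +3.72);  n_2 = (+0.7652, +0.6438)
edge 4: e_4 = (+0.08, -3.33);  n_4 = (-0.9997, -0.0240)
∠(n_2, n_4) = 141.30°
δ = |180° − 141.30°| = 38.70°
38.70° ≤ 2α = 57.62°  →  valid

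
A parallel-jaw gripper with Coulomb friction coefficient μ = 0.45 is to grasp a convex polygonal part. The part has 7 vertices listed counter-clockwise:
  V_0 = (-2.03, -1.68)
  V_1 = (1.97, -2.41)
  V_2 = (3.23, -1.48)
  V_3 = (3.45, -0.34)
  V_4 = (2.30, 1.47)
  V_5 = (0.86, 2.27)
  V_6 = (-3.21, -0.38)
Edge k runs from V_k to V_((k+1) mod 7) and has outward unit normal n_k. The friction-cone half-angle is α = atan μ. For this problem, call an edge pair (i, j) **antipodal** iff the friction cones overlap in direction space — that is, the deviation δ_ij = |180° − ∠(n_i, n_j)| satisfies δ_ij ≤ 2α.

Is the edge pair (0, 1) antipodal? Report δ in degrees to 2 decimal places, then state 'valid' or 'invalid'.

δ = 133.23°, invalid

α = atan 0.45 = 24.23°;  2α = 48.46°
edge 0: e_0 = (+4.00, -0.73);  n_0 = (-0.1795, -0.9838)
edge 1: e_1 = (+1.26, +0.93);  n_1 = (+0.5939, -0.8046)
∠(n_0, n_1) = 46.77°
δ = |180° − 46.77°| = 133.23°
133.23° > 2α = 48.46°  →  invalid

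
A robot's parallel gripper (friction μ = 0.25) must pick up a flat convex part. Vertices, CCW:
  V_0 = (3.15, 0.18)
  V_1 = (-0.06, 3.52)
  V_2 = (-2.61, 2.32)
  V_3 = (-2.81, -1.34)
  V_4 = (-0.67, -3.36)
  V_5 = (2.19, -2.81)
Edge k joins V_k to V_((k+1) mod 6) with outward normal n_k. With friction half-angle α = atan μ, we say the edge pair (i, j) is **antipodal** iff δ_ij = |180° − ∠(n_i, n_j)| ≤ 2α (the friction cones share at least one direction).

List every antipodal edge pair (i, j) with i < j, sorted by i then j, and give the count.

count = 3; pairs: (0,3), (1,4), (2,5)

α = atan 0.25 = 14.04°;  2α = 28.07°
n_0 = (+0.7210, +0.6929)
n_1 = (-0.4258, +0.9048)
n_2 = (-0.9985, +0.0546)
n_3 = (-0.6864, -0.7272)
n_4 = (+0.1888, -0.9820)
n_5 = (+0.9521, -0.3057)
  (0,1): δ = 108.66°  ·
  (0,2): δ = 46.99°  ·
  (0,3): δ = 2.79°  ✓
  (0,4): δ = 57.02°  ·
  (0,5): δ = 118.34°  ·
  (1,2): δ = 118.33°  ·
  (1,3): δ = 68.55°  ·
  (1,4): δ = 14.32°  ✓
  (1,5): δ = 47.00°  ·
  (2,3): δ = 130.22°  ·
  (2,4): δ = 75.99°  ·
  (2,5): δ = 14.67°  ✓
  (3,4): δ = 125.77°  ·
  (3,5): δ = 64.45°  ·
  (4,5): δ = 118.69°  ·
antipodal pairs: 3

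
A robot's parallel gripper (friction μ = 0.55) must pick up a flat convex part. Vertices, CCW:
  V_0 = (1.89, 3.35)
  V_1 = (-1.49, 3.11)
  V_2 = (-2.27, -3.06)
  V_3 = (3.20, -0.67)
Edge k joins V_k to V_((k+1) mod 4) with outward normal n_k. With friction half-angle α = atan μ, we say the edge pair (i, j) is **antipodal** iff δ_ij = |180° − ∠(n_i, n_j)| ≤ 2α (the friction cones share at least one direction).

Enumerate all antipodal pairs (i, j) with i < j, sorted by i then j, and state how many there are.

α = atan 0.55 = 28.81°;  2α = 57.62°
n_0 = (-0.0708, +0.9975)
n_1 = (-0.9921, +0.1254)
n_2 = (+0.4004, -0.9163)
n_3 = (+0.9508, +0.3098)
  (0,1): δ = 101.27°  ·
  (0,2): δ = 19.54°  ✓
  (0,3): δ = 103.99°  ·
  (1,2): δ = 59.19°  ·
  (1,3): δ = 25.25°  ✓
  (2,3): δ = 95.55°  ·
antipodal pairs: 2

count = 2; pairs: (0,2), (1,3)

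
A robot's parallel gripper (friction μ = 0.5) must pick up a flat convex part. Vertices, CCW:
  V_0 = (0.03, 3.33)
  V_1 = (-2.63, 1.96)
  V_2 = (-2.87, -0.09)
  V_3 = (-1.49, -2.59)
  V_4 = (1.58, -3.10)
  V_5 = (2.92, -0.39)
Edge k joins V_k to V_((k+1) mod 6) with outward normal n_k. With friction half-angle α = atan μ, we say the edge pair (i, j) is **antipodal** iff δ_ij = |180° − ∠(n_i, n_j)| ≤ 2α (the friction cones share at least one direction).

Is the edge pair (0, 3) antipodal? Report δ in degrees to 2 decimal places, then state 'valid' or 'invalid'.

δ = 36.68°, valid

α = atan 0.5 = 26.57°;  2α = 53.13°
edge 0: e_0 = (-2.66, -1.37);  n_0 = (-0.4579, +0.8890)
edge 3: e_3 = (+3.07, -0.51);  n_3 = (-0.1639, -0.9865)
∠(n_0, n_3) = 143.32°
δ = |180° − 143.32°| = 36.68°
36.68° ≤ 2α = 53.13°  →  valid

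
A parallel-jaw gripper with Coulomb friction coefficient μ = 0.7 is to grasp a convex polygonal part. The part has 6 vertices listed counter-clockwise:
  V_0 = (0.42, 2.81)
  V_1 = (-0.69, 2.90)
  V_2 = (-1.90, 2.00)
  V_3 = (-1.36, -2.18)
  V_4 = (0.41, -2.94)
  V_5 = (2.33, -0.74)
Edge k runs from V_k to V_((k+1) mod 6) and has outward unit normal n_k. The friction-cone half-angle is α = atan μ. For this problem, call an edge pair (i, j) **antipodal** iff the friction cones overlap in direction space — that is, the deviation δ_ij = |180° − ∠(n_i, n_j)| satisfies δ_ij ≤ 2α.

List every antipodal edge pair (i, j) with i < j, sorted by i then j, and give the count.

count = 7; pairs: (0,3), (0,4), (1,3), (1,4), (2,4), (2,5), (3,5)

α = atan 0.7 = 34.99°;  2α = 69.98°
n_0 = (+0.0808, +0.9967)
n_1 = (-0.5968, +0.8024)
n_2 = (-0.9918, -0.1281)
n_3 = (-0.3945, -0.9189)
n_4 = (+0.7534, -0.6575)
n_5 = (+0.8806, +0.4738)
  (0,1): δ = 138.72°  ·
  (0,2): δ = 78.00°  ·
  (0,3): δ = 18.60°  ✓
  (0,4): δ = 53.52°  ✓
  (0,5): δ = 122.92°  ·
  (1,2): δ = 119.28°  ·
  (1,3): δ = 59.88°  ✓
  (1,4): δ = 12.25°  ✓
  (1,5): δ = 81.64°  ·
  (2,3): δ = 120.60°  ·
  (2,4): δ = 48.47°  ✓
  (2,5): δ = 20.92°  ✓
  (3,4): δ = 107.87°  ·
  (3,5): δ = 38.48°  ✓
  (4,5): δ = 110.61°  ·
antipodal pairs: 7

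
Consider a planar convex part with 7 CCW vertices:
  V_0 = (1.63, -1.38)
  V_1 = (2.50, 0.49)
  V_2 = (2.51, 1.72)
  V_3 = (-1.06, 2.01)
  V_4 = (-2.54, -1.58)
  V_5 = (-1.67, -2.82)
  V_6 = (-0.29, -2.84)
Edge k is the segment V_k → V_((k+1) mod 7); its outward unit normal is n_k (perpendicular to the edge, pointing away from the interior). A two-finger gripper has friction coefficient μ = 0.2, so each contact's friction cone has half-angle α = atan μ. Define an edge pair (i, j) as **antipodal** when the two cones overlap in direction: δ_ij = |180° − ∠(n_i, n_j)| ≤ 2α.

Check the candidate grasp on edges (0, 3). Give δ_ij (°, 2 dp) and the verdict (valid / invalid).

α = atan 0.2 = 11.31°;  2α = 22.62°
edge 0: e_0 = (+0.87, +1.87);  n_0 = (+0.9067, -0.4218)
edge 3: e_3 = (-1.48, -3.59);  n_3 = (-0.9245, +0.3811)
∠(n_0, n_3) = 177.45°
δ = |180° − 177.45°| = 2.55°
2.55° ≤ 2α = 22.62°  →  valid

δ = 2.55°, valid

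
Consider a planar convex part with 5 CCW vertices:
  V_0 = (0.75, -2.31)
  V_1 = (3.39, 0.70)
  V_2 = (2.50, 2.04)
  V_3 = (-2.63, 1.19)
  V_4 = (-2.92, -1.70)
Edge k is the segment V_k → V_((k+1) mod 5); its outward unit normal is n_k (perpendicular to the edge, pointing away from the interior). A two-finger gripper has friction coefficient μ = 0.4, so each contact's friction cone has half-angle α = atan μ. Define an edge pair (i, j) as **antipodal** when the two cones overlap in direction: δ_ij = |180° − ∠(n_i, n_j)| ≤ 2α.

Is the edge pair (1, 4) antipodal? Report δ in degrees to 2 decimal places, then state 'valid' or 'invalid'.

α = atan 0.4 = 21.80°;  2α = 43.60°
edge 1: e_1 = (-0.89, +1.34);  n_1 = (+0.8330, +0.5533)
edge 4: e_4 = (+3.67, -0.61);  n_4 = (-0.1640, -0.9865)
∠(n_1, n_4) = 133.03°
δ = |180° − 133.03°| = 46.97°
46.97° > 2α = 43.60°  →  invalid

δ = 46.97°, invalid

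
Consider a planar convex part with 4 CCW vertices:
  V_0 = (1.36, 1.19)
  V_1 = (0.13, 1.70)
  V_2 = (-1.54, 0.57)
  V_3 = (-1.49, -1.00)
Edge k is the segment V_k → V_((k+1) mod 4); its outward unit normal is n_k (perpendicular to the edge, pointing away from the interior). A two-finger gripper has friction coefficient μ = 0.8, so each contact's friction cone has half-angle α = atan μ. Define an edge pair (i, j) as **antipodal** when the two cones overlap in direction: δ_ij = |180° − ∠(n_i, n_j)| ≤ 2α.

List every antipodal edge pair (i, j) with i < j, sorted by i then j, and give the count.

α = atan 0.8 = 38.66°;  2α = 77.32°
n_0 = (+0.3830, +0.9237)
n_1 = (-0.5604, +0.8282)
n_2 = (-0.9995, -0.0318)
n_3 = (+0.6093, -0.7929)
  (0,1): δ = 123.40°  ·
  (0,2): δ = 65.66°  ✓
  (0,3): δ = 60.06°  ✓
  (1,2): δ = 122.26°  ·
  (1,3): δ = 3.46°  ✓
  (2,3): δ = 54.28°  ✓
antipodal pairs: 4

count = 4; pairs: (0,2), (0,3), (1,3), (2,3)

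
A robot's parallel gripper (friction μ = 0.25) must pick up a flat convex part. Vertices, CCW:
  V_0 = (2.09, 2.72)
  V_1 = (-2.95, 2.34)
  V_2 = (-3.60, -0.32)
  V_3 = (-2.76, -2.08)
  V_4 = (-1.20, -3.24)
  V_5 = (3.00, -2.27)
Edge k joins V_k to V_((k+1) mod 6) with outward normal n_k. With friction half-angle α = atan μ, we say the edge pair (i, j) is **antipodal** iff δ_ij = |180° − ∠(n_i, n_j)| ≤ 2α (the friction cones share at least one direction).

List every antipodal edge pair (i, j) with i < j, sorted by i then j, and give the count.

α = atan 0.25 = 14.04°;  2α = 28.07°
n_0 = (-0.0752, +0.9972)
n_1 = (-0.9714, +0.2374)
n_2 = (-0.9025, -0.4307)
n_3 = (-0.5967, -0.8025)
n_4 = (+0.2250, -0.9744)
n_5 = (+0.9838, +0.1794)
  (0,1): δ = 108.04°  ·
  (0,2): δ = 68.80°  ·
  (0,3): δ = 40.95°  ·
  (0,4): δ = 8.69°  ✓
  (0,5): δ = 96.02°  ·
  (1,2): δ = 140.75°  ·
  (1,3): δ = 112.90°  ·
  (1,4): δ = 63.26°  ·
  (1,5): δ = 24.07°  ✓
  (2,3): δ = 152.15°  ·
  (2,4): δ = 102.51°  ·
  (2,5): δ = 15.18°  ✓
  (3,4): δ = 130.36°  ·
  (3,5): δ = 43.03°  ·
  (4,5): δ = 92.67°  ·
antipodal pairs: 3

count = 3; pairs: (0,4), (1,5), (2,5)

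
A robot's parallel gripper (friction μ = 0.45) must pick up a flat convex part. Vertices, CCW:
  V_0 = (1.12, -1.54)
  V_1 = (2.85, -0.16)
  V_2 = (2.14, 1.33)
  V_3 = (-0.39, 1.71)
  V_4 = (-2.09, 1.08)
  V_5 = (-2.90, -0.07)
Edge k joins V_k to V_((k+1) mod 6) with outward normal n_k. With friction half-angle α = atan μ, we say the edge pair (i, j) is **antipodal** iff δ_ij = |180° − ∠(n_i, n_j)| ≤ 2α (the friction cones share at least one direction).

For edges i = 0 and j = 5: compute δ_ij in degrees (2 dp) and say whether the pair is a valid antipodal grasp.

α = atan 0.45 = 24.23°;  2α = 48.46°
edge 0: e_0 = (+1.73, +1.38);  n_0 = (+0.6236, -0.7817)
edge 5: e_5 = (+4.02, -1.47);  n_5 = (-0.3434, -0.9392)
∠(n_0, n_5) = 58.66°
δ = |180° − 58.66°| = 121.34°
121.34° > 2α = 48.46°  →  invalid

δ = 121.34°, invalid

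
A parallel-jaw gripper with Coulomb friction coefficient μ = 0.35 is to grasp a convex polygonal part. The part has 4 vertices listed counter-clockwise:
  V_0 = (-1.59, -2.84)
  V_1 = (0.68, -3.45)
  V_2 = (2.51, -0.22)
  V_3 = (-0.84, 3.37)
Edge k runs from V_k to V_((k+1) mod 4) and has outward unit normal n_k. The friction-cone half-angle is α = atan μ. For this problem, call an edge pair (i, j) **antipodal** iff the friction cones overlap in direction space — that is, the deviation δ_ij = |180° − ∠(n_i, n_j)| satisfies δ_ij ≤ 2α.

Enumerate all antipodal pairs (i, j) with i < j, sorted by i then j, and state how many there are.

count = 2; pairs: (0,2), (1,3)

α = atan 0.35 = 19.29°;  2α = 38.58°
n_0 = (-0.2595, -0.9657)
n_1 = (+0.8701, -0.4929)
n_2 = (+0.7311, +0.6822)
n_3 = (-0.9928, +0.1199)
  (0,1): δ = 104.49°  ·
  (0,2): δ = 31.94°  ✓
  (0,3): δ = 98.15°  ·
  (1,2): δ = 107.45°  ·
  (1,3): δ = 22.65°  ✓
  (2,3): δ = 49.91°  ·
antipodal pairs: 2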